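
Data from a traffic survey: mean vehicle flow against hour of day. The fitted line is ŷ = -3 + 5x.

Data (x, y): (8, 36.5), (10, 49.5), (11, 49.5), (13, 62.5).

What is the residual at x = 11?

r = -2.5

ŷ = -3 + 5·11 = 52
r = 49.5 − 52 = -2.5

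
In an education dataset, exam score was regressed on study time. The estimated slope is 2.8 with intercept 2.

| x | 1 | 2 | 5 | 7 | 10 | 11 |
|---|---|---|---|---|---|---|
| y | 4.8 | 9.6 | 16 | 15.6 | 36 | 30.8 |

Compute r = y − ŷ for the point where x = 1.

r = 0

ŷ = 2 + 2.8·1 = 4.8
r = 4.8 − 4.8 = 0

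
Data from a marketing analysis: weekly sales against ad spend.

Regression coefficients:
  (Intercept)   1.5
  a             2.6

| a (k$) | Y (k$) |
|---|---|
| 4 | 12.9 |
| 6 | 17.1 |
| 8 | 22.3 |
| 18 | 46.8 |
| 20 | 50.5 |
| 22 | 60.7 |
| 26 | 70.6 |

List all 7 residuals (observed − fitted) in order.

a=4: Ŷ = 1.5 + 2.6·4 = 11.9; e = 12.9 − 11.9 = 1
a=6: Ŷ = 1.5 + 2.6·6 = 17.1; e = 17.1 − 17.1 = 0
a=8: Ŷ = 1.5 + 2.6·8 = 22.3; e = 22.3 − 22.3 = 0
a=18: Ŷ = 1.5 + 2.6·18 = 48.3; e = 46.8 − 48.3 = -1.5
a=20: Ŷ = 1.5 + 2.6·20 = 53.5; e = 50.5 − 53.5 = -3
a=22: Ŷ = 1.5 + 2.6·22 = 58.7; e = 60.7 − 58.7 = 2
a=26: Ŷ = 1.5 + 2.6·26 = 69.1; e = 70.6 − 69.1 = 1.5

1, 0, 0, -1.5, -3, 2, 1.5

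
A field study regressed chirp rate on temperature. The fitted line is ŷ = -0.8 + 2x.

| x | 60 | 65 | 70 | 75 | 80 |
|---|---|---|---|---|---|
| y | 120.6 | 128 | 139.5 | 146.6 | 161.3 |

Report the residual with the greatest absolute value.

e = -2.6

x=60: ŷ = -0.8 + 2·60 = 119.2; e = 120.6 − 119.2 = 1.4
x=65: ŷ = -0.8 + 2·65 = 129.2; e = 128 − 129.2 = -1.2
x=70: ŷ = -0.8 + 2·70 = 139.2; e = 139.5 − 139.2 = 0.3
x=75: ŷ = -0.8 + 2·75 = 149.2; e = 146.6 − 149.2 = -2.6
x=80: ŷ = -0.8 + 2·80 = 159.2; e = 161.3 − 159.2 = 2.1
Largest |e| is 2.6 at x = 75, residual -2.6.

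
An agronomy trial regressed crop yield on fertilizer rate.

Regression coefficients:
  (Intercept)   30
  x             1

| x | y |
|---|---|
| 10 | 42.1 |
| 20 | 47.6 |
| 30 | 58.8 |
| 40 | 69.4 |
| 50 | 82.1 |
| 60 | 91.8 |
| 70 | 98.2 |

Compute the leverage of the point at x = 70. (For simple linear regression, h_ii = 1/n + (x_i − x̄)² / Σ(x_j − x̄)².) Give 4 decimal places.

h = 0.4643

x̄ = (10 + 20 + 30 + 40 + 50 + 60 + 70)/7 = 40
Σ(x − x̄)² = 900 + 400 + 100 + 0 + 100 + 400 + 900 = 2800
h = 1/7 + (30)²/2800 = 0.142857 + 0.321429 = 0.4643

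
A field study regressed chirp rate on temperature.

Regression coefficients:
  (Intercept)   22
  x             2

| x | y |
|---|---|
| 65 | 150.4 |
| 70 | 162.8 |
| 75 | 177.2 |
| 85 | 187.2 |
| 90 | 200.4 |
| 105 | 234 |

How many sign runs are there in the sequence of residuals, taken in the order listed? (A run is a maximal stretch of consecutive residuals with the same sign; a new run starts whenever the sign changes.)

x=65: ŷ = 22 + 2·65 = 152; r = 150.4 − 152 = -1.6
x=70: ŷ = 22 + 2·70 = 162; r = 162.8 − 162 = 0.8
x=75: ŷ = 22 + 2·75 = 172; r = 177.2 − 172 = 5.2
x=85: ŷ = 22 + 2·85 = 192; r = 187.2 − 192 = -4.8
x=90: ŷ = 22 + 2·90 = 202; r = 200.4 − 202 = -1.6
x=105: ŷ = 22 + 2·105 = 232; r = 234 − 232 = 2
Signs: − + + − − +
Runs: −×1, +×2, −×2, +×1 → 4

4 runs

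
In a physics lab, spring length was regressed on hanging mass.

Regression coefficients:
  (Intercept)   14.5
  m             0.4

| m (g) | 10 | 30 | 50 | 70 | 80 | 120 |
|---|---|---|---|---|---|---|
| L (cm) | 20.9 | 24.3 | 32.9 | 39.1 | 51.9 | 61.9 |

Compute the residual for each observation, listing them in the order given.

2.4, -2.2, -1.6, -3.4, 5.4, -0.6

m=10: L̂ = 14.5 + 0.4·10 = 18.5; r = 20.9 − 18.5 = 2.4
m=30: L̂ = 14.5 + 0.4·30 = 26.5; r = 24.3 − 26.5 = -2.2
m=50: L̂ = 14.5 + 0.4·50 = 34.5; r = 32.9 − 34.5 = -1.6
m=70: L̂ = 14.5 + 0.4·70 = 42.5; r = 39.1 − 42.5 = -3.4
m=80: L̂ = 14.5 + 0.4·80 = 46.5; r = 51.9 − 46.5 = 5.4
m=120: L̂ = 14.5 + 0.4·120 = 62.5; r = 61.9 − 62.5 = -0.6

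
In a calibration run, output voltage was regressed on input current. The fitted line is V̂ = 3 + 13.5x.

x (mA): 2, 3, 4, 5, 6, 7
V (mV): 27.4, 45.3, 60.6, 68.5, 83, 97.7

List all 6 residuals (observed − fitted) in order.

-2.6, 1.8, 3.6, -2, -1, 0.2

x=2: V̂ = 3 + 13.5·2 = 30; r = 27.4 − 30 = -2.6
x=3: V̂ = 3 + 13.5·3 = 43.5; r = 45.3 − 43.5 = 1.8
x=4: V̂ = 3 + 13.5·4 = 57; r = 60.6 − 57 = 3.6
x=5: V̂ = 3 + 13.5·5 = 70.5; r = 68.5 − 70.5 = -2
x=6: V̂ = 3 + 13.5·6 = 84; r = 83 − 84 = -1
x=7: V̂ = 3 + 13.5·7 = 97.5; r = 97.7 − 97.5 = 0.2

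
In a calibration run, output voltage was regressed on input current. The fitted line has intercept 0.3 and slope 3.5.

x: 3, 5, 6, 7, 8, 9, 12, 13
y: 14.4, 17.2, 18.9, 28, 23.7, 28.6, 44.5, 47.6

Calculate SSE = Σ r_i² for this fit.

SSE = 68.8

x=3: ŷ = 0.3 + 3.5·3 = 10.8; r = 14.4 − 10.8 = 3.6
x=5: ŷ = 0.3 + 3.5·5 = 17.8; r = 17.2 − 17.8 = -0.6
x=6: ŷ = 0.3 + 3.5·6 = 21.3; r = 18.9 − 21.3 = -2.4
x=7: ŷ = 0.3 + 3.5·7 = 24.8; r = 28 − 24.8 = 3.2
x=8: ŷ = 0.3 + 3.5·8 = 28.3; r = 23.7 − 28.3 = -4.6
x=9: ŷ = 0.3 + 3.5·9 = 31.8; r = 28.6 − 31.8 = -3.2
x=12: ŷ = 0.3 + 3.5·12 = 42.3; r = 44.5 − 42.3 = 2.2
x=13: ŷ = 0.3 + 3.5·13 = 45.8; r = 47.6 − 45.8 = 1.8
SSE = 12.96 + 0.36 + 5.76 + 10.24 + 21.16 + 10.24 + 4.84 + 3.24 = 68.8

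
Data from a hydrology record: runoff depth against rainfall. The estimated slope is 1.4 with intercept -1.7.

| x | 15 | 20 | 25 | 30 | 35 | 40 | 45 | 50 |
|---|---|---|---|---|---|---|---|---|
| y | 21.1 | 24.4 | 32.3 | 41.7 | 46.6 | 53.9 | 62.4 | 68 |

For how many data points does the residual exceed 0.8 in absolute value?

x=15: ŷ = -1.7 + 1.4·15 = 19.3; e = 21.1 − 19.3 = 1.8
x=20: ŷ = -1.7 + 1.4·20 = 26.3; e = 24.4 − 26.3 = -1.9
x=25: ŷ = -1.7 + 1.4·25 = 33.3; e = 32.3 − 33.3 = -1
x=30: ŷ = -1.7 + 1.4·30 = 40.3; e = 41.7 − 40.3 = 1.4
x=35: ŷ = -1.7 + 1.4·35 = 47.3; e = 46.6 − 47.3 = -0.7
x=40: ŷ = -1.7 + 1.4·40 = 54.3; e = 53.9 − 54.3 = -0.4
x=45: ŷ = -1.7 + 1.4·45 = 61.3; e = 62.4 − 61.3 = 1.1
x=50: ŷ = -1.7 + 1.4·50 = 68.3; e = 68 − 68.3 = -0.3
|e| > 0.8: x=15 (|e|=1.8), x=20 (|e|=1.9), x=25 (|e|=1), x=30 (|e|=1.4), x=45 (|e|=1.1) → 5

5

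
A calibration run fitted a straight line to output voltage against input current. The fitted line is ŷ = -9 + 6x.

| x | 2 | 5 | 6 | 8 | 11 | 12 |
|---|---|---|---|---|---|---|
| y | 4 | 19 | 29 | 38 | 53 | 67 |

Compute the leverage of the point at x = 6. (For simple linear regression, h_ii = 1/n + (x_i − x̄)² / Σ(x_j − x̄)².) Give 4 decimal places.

h = 0.1916

x̄ = (2 + 5 + 6 + 8 + 11 + 12)/6 = 7.33333
Σ(x − x̄)² = 28.4444 + 5.44444 + 1.77778 + 0.444444 + 13.4444 + 21.7778 = 71.3333
h = 1/6 + (-1.33333)²/71.3333 = 0.166667 + 0.0249221 = 0.1916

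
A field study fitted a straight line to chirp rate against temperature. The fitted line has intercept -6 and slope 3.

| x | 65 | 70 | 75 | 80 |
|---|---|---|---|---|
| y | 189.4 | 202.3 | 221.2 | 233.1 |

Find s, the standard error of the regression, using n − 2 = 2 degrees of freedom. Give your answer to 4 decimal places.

s = 2.0857

x=65: ŷ = -6 + 3·65 = 189; r = 189.4 − 189 = 0.4
x=70: ŷ = -6 + 3·70 = 204; r = 202.3 − 204 = -1.7
x=75: ŷ = -6 + 3·75 = 219; r = 221.2 − 219 = 2.2
x=80: ŷ = -6 + 3·80 = 234; r = 233.1 − 234 = -0.9
SSE = 0.16 + 2.89 + 4.84 + 0.81 = 8.7
s = √(8.7/2) = √4.35 ≈ 2.0857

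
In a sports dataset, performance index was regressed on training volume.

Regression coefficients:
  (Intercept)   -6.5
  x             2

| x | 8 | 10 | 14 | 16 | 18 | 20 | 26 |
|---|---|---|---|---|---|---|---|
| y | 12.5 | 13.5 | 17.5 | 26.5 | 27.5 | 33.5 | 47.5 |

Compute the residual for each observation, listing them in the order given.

x=8: ŷ = -6.5 + 2·8 = 9.5; e = 12.5 − 9.5 = 3
x=10: ŷ = -6.5 + 2·10 = 13.5; e = 13.5 − 13.5 = 0
x=14: ŷ = -6.5 + 2·14 = 21.5; e = 17.5 − 21.5 = -4
x=16: ŷ = -6.5 + 2·16 = 25.5; e = 26.5 − 25.5 = 1
x=18: ŷ = -6.5 + 2·18 = 29.5; e = 27.5 − 29.5 = -2
x=20: ŷ = -6.5 + 2·20 = 33.5; e = 33.5 − 33.5 = 0
x=26: ŷ = -6.5 + 2·26 = 45.5; e = 47.5 − 45.5 = 2

3, 0, -4, 1, -2, 0, 2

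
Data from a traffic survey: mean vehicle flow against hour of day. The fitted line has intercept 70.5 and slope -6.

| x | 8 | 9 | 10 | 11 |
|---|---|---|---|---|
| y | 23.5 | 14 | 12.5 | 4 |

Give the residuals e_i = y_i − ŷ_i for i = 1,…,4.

1, -2.5, 2, -0.5

x=8: ŷ = 70.5 − 6·8 = 22.5; e = 23.5 − 22.5 = 1
x=9: ŷ = 70.5 − 6·9 = 16.5; e = 14 − 16.5 = -2.5
x=10: ŷ = 70.5 − 6·10 = 10.5; e = 12.5 − 10.5 = 2
x=11: ŷ = 70.5 − 6·11 = 4.5; e = 4 − 4.5 = -0.5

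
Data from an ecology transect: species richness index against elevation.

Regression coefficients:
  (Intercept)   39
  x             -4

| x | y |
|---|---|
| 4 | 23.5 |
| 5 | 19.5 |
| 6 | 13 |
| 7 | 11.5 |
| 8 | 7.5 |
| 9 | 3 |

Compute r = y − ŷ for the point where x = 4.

ŷ = 39 − 4·4 = 23
r = 23.5 − 23 = 0.5

r = 0.5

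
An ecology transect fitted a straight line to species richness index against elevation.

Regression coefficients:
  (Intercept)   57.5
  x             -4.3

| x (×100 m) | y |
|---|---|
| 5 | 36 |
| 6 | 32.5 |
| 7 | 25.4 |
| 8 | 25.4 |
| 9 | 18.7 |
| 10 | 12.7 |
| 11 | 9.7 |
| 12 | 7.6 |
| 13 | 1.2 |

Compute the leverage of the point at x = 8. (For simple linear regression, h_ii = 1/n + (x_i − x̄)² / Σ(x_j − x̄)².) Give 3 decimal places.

x̄ = (5 + 6 + 7 + 8 + 9 + 10 + 11 + 12 + 13)/9 = 9
Σ(x − x̄)² = 16 + 9 + 4 + 1 + 0 + 1 + 4 + 9 + 16 = 60
h = 1/9 + (-1)²/60 = 0.111111 + 0.0166667 = 0.128

h = 0.128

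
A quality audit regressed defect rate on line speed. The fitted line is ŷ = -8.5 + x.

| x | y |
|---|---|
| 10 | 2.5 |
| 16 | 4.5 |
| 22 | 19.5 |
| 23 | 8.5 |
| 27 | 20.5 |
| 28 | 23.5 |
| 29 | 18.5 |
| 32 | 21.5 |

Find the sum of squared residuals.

SSE = 110

x=10: ŷ = -8.5 + 10 = 1.5; r = 2.5 − 1.5 = 1
x=16: ŷ = -8.5 + 16 = 7.5; r = 4.5 − 7.5 = -3
x=22: ŷ = -8.5 + 22 = 13.5; r = 19.5 − 13.5 = 6
x=23: ŷ = -8.5 + 23 = 14.5; r = 8.5 − 14.5 = -6
x=27: ŷ = -8.5 + 27 = 18.5; r = 20.5 − 18.5 = 2
x=28: ŷ = -8.5 + 28 = 19.5; r = 23.5 − 19.5 = 4
x=29: ŷ = -8.5 + 29 = 20.5; r = 18.5 − 20.5 = -2
x=32: ŷ = -8.5 + 32 = 23.5; r = 21.5 − 23.5 = -2
SSE = 1 + 9 + 36 + 36 + 4 + 16 + 4 + 4 = 110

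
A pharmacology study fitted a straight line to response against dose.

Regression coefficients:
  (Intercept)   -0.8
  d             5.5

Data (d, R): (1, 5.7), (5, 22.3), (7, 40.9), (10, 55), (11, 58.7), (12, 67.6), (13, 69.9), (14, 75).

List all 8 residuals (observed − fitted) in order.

d=1: ŷ = -0.8 + 5.5·1 = 4.7; e = 5.7 − 4.7 = 1
d=5: ŷ = -0.8 + 5.5·5 = 26.7; e = 22.3 − 26.7 = -4.4
d=7: ŷ = -0.8 + 5.5·7 = 37.7; e = 40.9 − 37.7 = 3.2
d=10: ŷ = -0.8 + 5.5·10 = 54.2; e = 55 − 54.2 = 0.8
d=11: ŷ = -0.8 + 5.5·11 = 59.7; e = 58.7 − 59.7 = -1
d=12: ŷ = -0.8 + 5.5·12 = 65.2; e = 67.6 − 65.2 = 2.4
d=13: ŷ = -0.8 + 5.5·13 = 70.7; e = 69.9 − 70.7 = -0.8
d=14: ŷ = -0.8 + 5.5·14 = 76.2; e = 75 − 76.2 = -1.2

1, -4.4, 3.2, 0.8, -1, 2.4, -0.8, -1.2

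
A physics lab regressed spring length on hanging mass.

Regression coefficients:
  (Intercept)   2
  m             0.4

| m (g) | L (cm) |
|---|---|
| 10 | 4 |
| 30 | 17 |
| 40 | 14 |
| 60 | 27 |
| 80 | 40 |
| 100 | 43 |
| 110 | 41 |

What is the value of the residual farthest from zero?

m=10: ŷ = 2 + 0.4·10 = 6; r = 4 − 6 = -2
m=30: ŷ = 2 + 0.4·30 = 14; r = 17 − 14 = 3
m=40: ŷ = 2 + 0.4·40 = 18; r = 14 − 18 = -4
m=60: ŷ = 2 + 0.4·60 = 26; r = 27 − 26 = 1
m=80: ŷ = 2 + 0.4·80 = 34; r = 40 − 34 = 6
m=100: ŷ = 2 + 0.4·100 = 42; r = 43 − 42 = 1
m=110: ŷ = 2 + 0.4·110 = 46; r = 41 − 46 = -5
Largest |r| is 6 at m = 80, residual 6.

r = 6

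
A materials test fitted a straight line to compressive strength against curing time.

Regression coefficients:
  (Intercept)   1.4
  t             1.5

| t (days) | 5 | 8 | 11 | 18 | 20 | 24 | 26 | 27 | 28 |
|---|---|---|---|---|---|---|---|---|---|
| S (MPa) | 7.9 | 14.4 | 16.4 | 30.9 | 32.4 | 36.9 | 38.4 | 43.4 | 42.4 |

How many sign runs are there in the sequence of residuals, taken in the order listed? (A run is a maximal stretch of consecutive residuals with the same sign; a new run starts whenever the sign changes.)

7 runs

t=5: Ŝ = 1.4 + 1.5·5 = 8.9; r = 7.9 − 8.9 = -1
t=8: Ŝ = 1.4 + 1.5·8 = 13.4; r = 14.4 − 13.4 = 1
t=11: Ŝ = 1.4 + 1.5·11 = 17.9; r = 16.4 − 17.9 = -1.5
t=18: Ŝ = 1.4 + 1.5·18 = 28.4; r = 30.9 − 28.4 = 2.5
t=20: Ŝ = 1.4 + 1.5·20 = 31.4; r = 32.4 − 31.4 = 1
t=24: Ŝ = 1.4 + 1.5·24 = 37.4; r = 36.9 − 37.4 = -0.5
t=26: Ŝ = 1.4 + 1.5·26 = 40.4; r = 38.4 − 40.4 = -2
t=27: Ŝ = 1.4 + 1.5·27 = 41.9; r = 43.4 − 41.9 = 1.5
t=28: Ŝ = 1.4 + 1.5·28 = 43.4; r = 42.4 − 43.4 = -1
Signs: − + − + + − − + −
Runs: −×1, +×1, −×1, +×2, −×2, +×1, −×1 → 7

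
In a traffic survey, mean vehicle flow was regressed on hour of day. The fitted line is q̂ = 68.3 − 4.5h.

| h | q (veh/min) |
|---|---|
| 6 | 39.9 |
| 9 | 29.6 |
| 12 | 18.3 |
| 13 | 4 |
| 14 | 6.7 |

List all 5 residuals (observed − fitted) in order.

h=6: q̂ = 68.3 − 4.5·6 = 41.3; r = 39.9 − 41.3 = -1.4
h=9: q̂ = 68.3 − 4.5·9 = 27.8; r = 29.6 − 27.8 = 1.8
h=12: q̂ = 68.3 − 4.5·12 = 14.3; r = 18.3 − 14.3 = 4
h=13: q̂ = 68.3 − 4.5·13 = 9.8; r = 4 − 9.8 = -5.8
h=14: q̂ = 68.3 − 4.5·14 = 5.3; r = 6.7 − 5.3 = 1.4

-1.4, 1.8, 4, -5.8, 1.4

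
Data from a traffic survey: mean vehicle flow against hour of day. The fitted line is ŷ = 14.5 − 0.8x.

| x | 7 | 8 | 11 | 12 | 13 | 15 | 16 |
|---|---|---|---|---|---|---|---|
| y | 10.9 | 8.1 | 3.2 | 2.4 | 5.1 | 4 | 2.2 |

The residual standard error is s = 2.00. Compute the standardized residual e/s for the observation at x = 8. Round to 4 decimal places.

ŷ = 14.5 − 0.8·8 = 8.1
e = 8.1 − 8.1 = 0
e/s = 0 / 2.00 = 0.0000

0.0000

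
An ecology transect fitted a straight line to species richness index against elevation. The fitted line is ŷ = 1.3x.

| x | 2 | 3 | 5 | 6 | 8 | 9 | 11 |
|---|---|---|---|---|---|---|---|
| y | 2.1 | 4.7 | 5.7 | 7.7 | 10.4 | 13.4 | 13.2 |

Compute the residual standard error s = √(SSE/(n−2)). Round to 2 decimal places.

x=2: ŷ = 1.3·2 = 2.6; r = 2.1 − 2.6 = -0.5
x=3: ŷ = 1.3·3 = 3.9; r = 4.7 − 3.9 = 0.8
x=5: ŷ = 1.3·5 = 6.5; r = 5.7 − 6.5 = -0.8
x=6: ŷ = 1.3·6 = 7.8; r = 7.7 − 7.8 = -0.1
x=8: ŷ = 1.3·8 = 10.4; r = 10.4 − 10.4 = 0
x=9: ŷ = 1.3·9 = 11.7; r = 13.4 − 11.7 = 1.7
x=11: ŷ = 1.3·11 = 14.3; r = 13.2 − 14.3 = -1.1
SSE = 0.25 + 0.64 + 0.64 + 0.01 + 0 + 2.89 + 1.21 = 5.64
s = √(5.64/5) = √1.128 ≈ 1.06

s = 1.06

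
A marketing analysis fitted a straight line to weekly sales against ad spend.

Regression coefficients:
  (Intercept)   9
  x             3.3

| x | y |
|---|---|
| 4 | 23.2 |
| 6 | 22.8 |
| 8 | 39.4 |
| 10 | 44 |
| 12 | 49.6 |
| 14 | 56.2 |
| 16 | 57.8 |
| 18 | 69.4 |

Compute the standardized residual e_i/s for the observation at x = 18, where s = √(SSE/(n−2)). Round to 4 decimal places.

0.2810

x=4: ŷ = 9 + 3.3·4 = 22.2; e = 23.2 − 22.2 = 1
x=6: ŷ = 9 + 3.3·6 = 28.8; e = 22.8 − 28.8 = -6
x=8: ŷ = 9 + 3.3·8 = 35.4; e = 39.4 − 35.4 = 4
x=10: ŷ = 9 + 3.3·10 = 42; e = 44 − 42 = 2
x=12: ŷ = 9 + 3.3·12 = 48.6; e = 49.6 − 48.6 = 1
x=14: ŷ = 9 + 3.3·14 = 55.2; e = 56.2 − 55.2 = 1
x=16: ŷ = 9 + 3.3·16 = 61.8; e = 57.8 − 61.8 = -4
x=18: ŷ = 9 + 3.3·18 = 68.4; e = 69.4 − 68.4 = 1
SSE = 1 + 36 + 16 + 4 + 1 + 1 + 16 + 1 = 76
s = √(76/6) = 3.55903
e/s = 1 / 3.55903 = 0.2810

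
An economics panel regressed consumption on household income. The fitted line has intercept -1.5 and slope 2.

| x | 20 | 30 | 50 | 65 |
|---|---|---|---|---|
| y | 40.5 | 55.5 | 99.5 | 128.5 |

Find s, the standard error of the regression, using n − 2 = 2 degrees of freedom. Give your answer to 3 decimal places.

x=20: ŷ = -1.5 + 2·20 = 38.5; e = 40.5 − 38.5 = 2
x=30: ŷ = -1.5 + 2·30 = 58.5; e = 55.5 − 58.5 = -3
x=50: ŷ = -1.5 + 2·50 = 98.5; e = 99.5 − 98.5 = 1
x=65: ŷ = -1.5 + 2·65 = 128.5; e = 128.5 − 128.5 = 0
SSE = 4 + 9 + 1 + 0 = 14
s = √(14/2) = √7 ≈ 2.646

s = 2.646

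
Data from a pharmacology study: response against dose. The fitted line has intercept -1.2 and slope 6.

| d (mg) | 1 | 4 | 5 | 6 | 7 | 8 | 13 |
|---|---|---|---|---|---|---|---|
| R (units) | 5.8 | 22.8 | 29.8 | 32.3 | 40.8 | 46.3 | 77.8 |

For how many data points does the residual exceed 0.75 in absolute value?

4

d=1: R̂ = -1.2 + 6·1 = 4.8; e = 5.8 − 4.8 = 1
d=4: R̂ = -1.2 + 6·4 = 22.8; e = 22.8 − 22.8 = 0
d=5: R̂ = -1.2 + 6·5 = 28.8; e = 29.8 − 28.8 = 1
d=6: R̂ = -1.2 + 6·6 = 34.8; e = 32.3 − 34.8 = -2.5
d=7: R̂ = -1.2 + 6·7 = 40.8; e = 40.8 − 40.8 = 0
d=8: R̂ = -1.2 + 6·8 = 46.8; e = 46.3 − 46.8 = -0.5
d=13: R̂ = -1.2 + 6·13 = 76.8; e = 77.8 − 76.8 = 1
|e| > 0.75: d=1 (|e|=1), d=5 (|e|=1), d=6 (|e|=2.5), d=13 (|e|=1) → 4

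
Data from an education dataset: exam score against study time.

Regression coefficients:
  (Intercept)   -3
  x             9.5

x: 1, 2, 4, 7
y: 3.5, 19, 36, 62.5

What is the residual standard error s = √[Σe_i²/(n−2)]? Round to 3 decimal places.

s = 3.162

x=1: ŷ = -3 + 9.5·1 = 6.5; e = 3.5 − 6.5 = -3
x=2: ŷ = -3 + 9.5·2 = 16; e = 19 − 16 = 3
x=4: ŷ = -3 + 9.5·4 = 35; e = 36 − 35 = 1
x=7: ŷ = -3 + 9.5·7 = 63.5; e = 62.5 − 63.5 = -1
SSE = 9 + 9 + 1 + 1 = 20
s = √(20/2) = √10 ≈ 3.162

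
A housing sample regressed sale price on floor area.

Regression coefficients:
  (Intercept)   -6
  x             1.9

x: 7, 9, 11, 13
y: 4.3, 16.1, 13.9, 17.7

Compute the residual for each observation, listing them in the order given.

-3, 5, -1, -1

x=7: ŷ = -6 + 1.9·7 = 7.3; r = 4.3 − 7.3 = -3
x=9: ŷ = -6 + 1.9·9 = 11.1; r = 16.1 − 11.1 = 5
x=11: ŷ = -6 + 1.9·11 = 14.9; r = 13.9 − 14.9 = -1
x=13: ŷ = -6 + 1.9·13 = 18.7; r = 17.7 − 18.7 = -1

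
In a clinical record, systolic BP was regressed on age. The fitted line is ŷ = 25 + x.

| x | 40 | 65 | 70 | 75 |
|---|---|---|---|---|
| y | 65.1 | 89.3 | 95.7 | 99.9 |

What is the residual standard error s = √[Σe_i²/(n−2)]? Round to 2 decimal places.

s = 0.71

x=40: ŷ = 25 + 40 = 65; e = 65.1 − 65 = 0.1
x=65: ŷ = 25 + 65 = 90; e = 89.3 − 90 = -0.7
x=70: ŷ = 25 + 70 = 95; e = 95.7 − 95 = 0.7
x=75: ŷ = 25 + 75 = 100; e = 99.9 − 100 = -0.1
SSE = 0.01 + 0.49 + 0.49 + 0.01 = 1
s = √(1/2) = √0.5 ≈ 0.71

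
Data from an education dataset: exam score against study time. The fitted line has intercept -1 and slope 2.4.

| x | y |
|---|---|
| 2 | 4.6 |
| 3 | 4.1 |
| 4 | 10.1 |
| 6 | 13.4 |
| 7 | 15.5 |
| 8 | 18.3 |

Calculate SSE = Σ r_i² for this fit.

SSE = 7.4

x=2: ŷ = -1 + 2.4·2 = 3.8; r = 4.6 − 3.8 = 0.8
x=3: ŷ = -1 + 2.4·3 = 6.2; r = 4.1 − 6.2 = -2.1
x=4: ŷ = -1 + 2.4·4 = 8.6; r = 10.1 − 8.6 = 1.5
x=6: ŷ = -1 + 2.4·6 = 13.4; r = 13.4 − 13.4 = 0
x=7: ŷ = -1 + 2.4·7 = 15.8; r = 15.5 − 15.8 = -0.3
x=8: ŷ = -1 + 2.4·8 = 18.2; r = 18.3 − 18.2 = 0.1
SSE = 0.64 + 4.41 + 2.25 + 0 + 0.09 + 0.01 = 7.4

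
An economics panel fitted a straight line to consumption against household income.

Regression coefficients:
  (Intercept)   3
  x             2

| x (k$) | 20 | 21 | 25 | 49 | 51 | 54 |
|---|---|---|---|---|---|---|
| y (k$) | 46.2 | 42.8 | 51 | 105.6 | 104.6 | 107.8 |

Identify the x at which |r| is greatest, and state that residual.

x = 49, r = 4.6

x=20: ŷ = 3 + 2·20 = 43; r = 46.2 − 43 = 3.2
x=21: ŷ = 3 + 2·21 = 45; r = 42.8 − 45 = -2.2
x=25: ŷ = 3 + 2·25 = 53; r = 51 − 53 = -2
x=49: ŷ = 3 + 2·49 = 101; r = 105.6 − 101 = 4.6
x=51: ŷ = 3 + 2·51 = 105; r = 104.6 − 105 = -0.4
x=54: ŷ = 3 + 2·54 = 111; r = 107.8 − 111 = -3.2
Largest |r| is 4.6 at x = 49, residual 4.6.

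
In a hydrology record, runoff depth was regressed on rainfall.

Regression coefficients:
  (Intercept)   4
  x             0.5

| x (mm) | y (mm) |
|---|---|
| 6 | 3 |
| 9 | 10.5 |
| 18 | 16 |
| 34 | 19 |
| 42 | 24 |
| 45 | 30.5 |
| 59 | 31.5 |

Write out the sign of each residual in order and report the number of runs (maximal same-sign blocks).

5 runs

x=6: ŷ = 4 + 0.5·6 = 7; r = 3 − 7 = -4
x=9: ŷ = 4 + 0.5·9 = 8.5; r = 10.5 − 8.5 = 2
x=18: ŷ = 4 + 0.5·18 = 13; r = 16 − 13 = 3
x=34: ŷ = 4 + 0.5·34 = 21; r = 19 − 21 = -2
x=42: ŷ = 4 + 0.5·42 = 25; r = 24 − 25 = -1
x=45: ŷ = 4 + 0.5·45 = 26.5; r = 30.5 − 26.5 = 4
x=59: ŷ = 4 + 0.5·59 = 33.5; r = 31.5 − 33.5 = -2
Signs: − + + − − + −
Runs: −×1, +×2, −×2, +×1, −×1 → 5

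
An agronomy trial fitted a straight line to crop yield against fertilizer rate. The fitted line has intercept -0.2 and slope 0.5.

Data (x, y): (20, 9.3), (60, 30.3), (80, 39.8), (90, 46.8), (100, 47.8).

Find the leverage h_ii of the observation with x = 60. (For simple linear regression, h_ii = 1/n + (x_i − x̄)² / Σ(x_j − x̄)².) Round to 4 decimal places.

x̄ = (20 + 60 + 80 + 90 + 100)/5 = 70
Σ(x − x̄)² = 2500 + 100 + 100 + 400 + 900 = 4000
h = 1/5 + (-10)²/4000 = 0.2 + 0.025 = 0.2250

h = 0.2250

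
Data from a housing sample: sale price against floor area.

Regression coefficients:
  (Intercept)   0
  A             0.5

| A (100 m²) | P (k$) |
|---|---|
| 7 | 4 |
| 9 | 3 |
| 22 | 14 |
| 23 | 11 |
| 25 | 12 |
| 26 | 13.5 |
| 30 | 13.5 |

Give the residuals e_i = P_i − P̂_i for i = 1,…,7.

0.5, -1.5, 3, -0.5, -0.5, 0.5, -1.5

A=7: P̂ = 0.5·7 = 3.5; e = 4 − 3.5 = 0.5
A=9: P̂ = 0.5·9 = 4.5; e = 3 − 4.5 = -1.5
A=22: P̂ = 0.5·22 = 11; e = 14 − 11 = 3
A=23: P̂ = 0.5·23 = 11.5; e = 11 − 11.5 = -0.5
A=25: P̂ = 0.5·25 = 12.5; e = 12 − 12.5 = -0.5
A=26: P̂ = 0.5·26 = 13; e = 13.5 − 13 = 0.5
A=30: P̂ = 0.5·30 = 15; e = 13.5 − 15 = -1.5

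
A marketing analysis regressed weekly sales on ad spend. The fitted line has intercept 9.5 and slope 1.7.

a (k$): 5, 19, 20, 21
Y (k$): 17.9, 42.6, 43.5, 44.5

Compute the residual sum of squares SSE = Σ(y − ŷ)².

SSE = 1.14

a=5: Ŷ = 9.5 + 1.7·5 = 18; e = 17.9 − 18 = -0.1
a=19: Ŷ = 9.5 + 1.7·19 = 41.8; e = 42.6 − 41.8 = 0.8
a=20: Ŷ = 9.5 + 1.7·20 = 43.5; e = 43.5 − 43.5 = 0
a=21: Ŷ = 9.5 + 1.7·21 = 45.2; e = 44.5 − 45.2 = -0.7
SSE = 0.01 + 0.64 + 0 + 0.49 = 1.14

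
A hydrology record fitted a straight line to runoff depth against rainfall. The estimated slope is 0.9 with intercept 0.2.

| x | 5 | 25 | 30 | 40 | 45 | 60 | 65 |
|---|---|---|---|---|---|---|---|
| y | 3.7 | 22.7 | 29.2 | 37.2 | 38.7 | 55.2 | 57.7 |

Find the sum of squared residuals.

SSE = 12

x=5: ŷ = 0.2 + 0.9·5 = 4.7; e = 3.7 − 4.7 = -1
x=25: ŷ = 0.2 + 0.9·25 = 22.7; e = 22.7 − 22.7 = 0
x=30: ŷ = 0.2 + 0.9·30 = 27.2; e = 29.2 − 27.2 = 2
x=40: ŷ = 0.2 + 0.9·40 = 36.2; e = 37.2 − 36.2 = 1
x=45: ŷ = 0.2 + 0.9·45 = 40.7; e = 38.7 − 40.7 = -2
x=60: ŷ = 0.2 + 0.9·60 = 54.2; e = 55.2 − 54.2 = 1
x=65: ŷ = 0.2 + 0.9·65 = 58.7; e = 57.7 − 58.7 = -1
SSE = 1 + 0 + 4 + 1 + 4 + 1 + 1 = 12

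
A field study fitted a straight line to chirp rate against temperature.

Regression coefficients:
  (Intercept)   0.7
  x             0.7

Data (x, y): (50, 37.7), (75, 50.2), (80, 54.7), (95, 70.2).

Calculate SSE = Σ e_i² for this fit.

x=50: ŷ = 0.7 + 0.7·50 = 35.7; e = 37.7 − 35.7 = 2
x=75: ŷ = 0.7 + 0.7·75 = 53.2; e = 50.2 − 53.2 = -3
x=80: ŷ = 0.7 + 0.7·80 = 56.7; e = 54.7 − 56.7 = -2
x=95: ŷ = 0.7 + 0.7·95 = 67.2; e = 70.2 − 67.2 = 3
SSE = 4 + 9 + 4 + 9 = 26

SSE = 26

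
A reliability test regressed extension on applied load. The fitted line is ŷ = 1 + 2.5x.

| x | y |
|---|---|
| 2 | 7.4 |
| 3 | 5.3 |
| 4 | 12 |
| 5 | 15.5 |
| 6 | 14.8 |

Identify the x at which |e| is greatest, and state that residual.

x = 3, e = -3.2

x=2: ŷ = 1 + 2.5·2 = 6; e = 7.4 − 6 = 1.4
x=3: ŷ = 1 + 2.5·3 = 8.5; e = 5.3 − 8.5 = -3.2
x=4: ŷ = 1 + 2.5·4 = 11; e = 12 − 11 = 1
x=5: ŷ = 1 + 2.5·5 = 13.5; e = 15.5 − 13.5 = 2
x=6: ŷ = 1 + 2.5·6 = 16; e = 14.8 − 16 = -1.2
Largest |e| is 3.2 at x = 3, residual -3.2.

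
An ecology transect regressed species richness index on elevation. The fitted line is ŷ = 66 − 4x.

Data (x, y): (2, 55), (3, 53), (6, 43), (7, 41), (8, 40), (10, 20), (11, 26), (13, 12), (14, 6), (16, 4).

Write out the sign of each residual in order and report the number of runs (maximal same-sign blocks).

6 runs

x=2: ŷ = 66 − 4·2 = 58; r = 55 − 58 = -3
x=3: ŷ = 66 − 4·3 = 54; r = 53 − 54 = -1
x=6: ŷ = 66 − 4·6 = 42; r = 43 − 42 = 1
x=7: ŷ = 66 − 4·7 = 38; r = 41 − 38 = 3
x=8: ŷ = 66 − 4·8 = 34; r = 40 − 34 = 6
x=10: ŷ = 66 − 4·10 = 26; r = 20 − 26 = -6
x=11: ŷ = 66 − 4·11 = 22; r = 26 − 22 = 4
x=13: ŷ = 66 − 4·13 = 14; r = 12 − 14 = -2
x=14: ŷ = 66 − 4·14 = 10; r = 6 − 10 = -4
x=16: ŷ = 66 − 4·16 = 2; r = 4 − 2 = 2
Signs: − − + + + − + − − +
Runs: −×2, +×3, −×1, +×1, −×2, +×1 → 6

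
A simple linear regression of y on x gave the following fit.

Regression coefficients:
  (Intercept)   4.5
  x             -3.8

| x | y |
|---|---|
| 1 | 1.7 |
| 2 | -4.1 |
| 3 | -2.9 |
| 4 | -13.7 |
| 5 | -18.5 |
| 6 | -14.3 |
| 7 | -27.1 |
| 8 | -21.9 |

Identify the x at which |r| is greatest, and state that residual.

x=1: ŷ = 4.5 − 3.8·1 = 0.7; r = 1.7 − 0.7 = 1
x=2: ŷ = 4.5 − 3.8·2 = -3.1; r = -4.1 − (-3.1) = -1
x=3: ŷ = 4.5 − 3.8·3 = -6.9; r = -2.9 − (-6.9) = 4
x=4: ŷ = 4.5 − 3.8·4 = -10.7; r = -13.7 − (-10.7) = -3
x=5: ŷ = 4.5 − 3.8·5 = -14.5; r = -18.5 − (-14.5) = -4
x=6: ŷ = 4.5 − 3.8·6 = -18.3; r = -14.3 − (-18.3) = 4
x=7: ŷ = 4.5 − 3.8·7 = -22.1; r = -27.1 − (-22.1) = -5
x=8: ŷ = 4.5 − 3.8·8 = -25.9; r = -21.9 − (-25.9) = 4
Largest |r| is 5 at x = 7, residual -5.

x = 7, r = -5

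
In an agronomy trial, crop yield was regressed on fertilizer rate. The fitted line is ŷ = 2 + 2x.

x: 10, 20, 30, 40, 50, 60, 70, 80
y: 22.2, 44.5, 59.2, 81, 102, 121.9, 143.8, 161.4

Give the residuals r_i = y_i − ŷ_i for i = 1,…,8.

x=10: ŷ = 2 + 2·10 = 22; r = 22.2 − 22 = 0.2
x=20: ŷ = 2 + 2·20 = 42; r = 44.5 − 42 = 2.5
x=30: ŷ = 2 + 2·30 = 62; r = 59.2 − 62 = -2.8
x=40: ŷ = 2 + 2·40 = 82; r = 81 − 82 = -1
x=50: ŷ = 2 + 2·50 = 102; r = 102 − 102 = 0
x=60: ŷ = 2 + 2·60 = 122; r = 121.9 − 122 = -0.1
x=70: ŷ = 2 + 2·70 = 142; r = 143.8 − 142 = 1.8
x=80: ŷ = 2 + 2·80 = 162; r = 161.4 − 162 = -0.6

0.2, 2.5, -2.8, -1, 0, -0.1, 1.8, -0.6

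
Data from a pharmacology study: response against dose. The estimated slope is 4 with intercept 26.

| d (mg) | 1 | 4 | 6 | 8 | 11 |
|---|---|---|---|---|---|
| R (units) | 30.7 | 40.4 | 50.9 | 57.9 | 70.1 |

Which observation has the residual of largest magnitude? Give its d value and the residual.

d=1: ŷ = 26 + 4·1 = 30; e = 30.7 − 30 = 0.7
d=4: ŷ = 26 + 4·4 = 42; e = 40.4 − 42 = -1.6
d=6: ŷ = 26 + 4·6 = 50; e = 50.9 − 50 = 0.9
d=8: ŷ = 26 + 4·8 = 58; e = 57.9 − 58 = -0.1
d=11: ŷ = 26 + 4·11 = 70; e = 70.1 − 70 = 0.1
Largest |e| is 1.6 at d = 4, residual -1.6.

d = 4, e = -1.6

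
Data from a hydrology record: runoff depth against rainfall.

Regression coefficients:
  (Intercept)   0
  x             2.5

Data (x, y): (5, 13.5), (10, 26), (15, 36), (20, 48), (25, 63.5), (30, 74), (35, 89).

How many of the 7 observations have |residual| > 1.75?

x=5: ŷ = 2.5·5 = 12.5; r = 13.5 − 12.5 = 1
x=10: ŷ = 2.5·10 = 25; r = 26 − 25 = 1
x=15: ŷ = 2.5·15 = 37.5; r = 36 − 37.5 = -1.5
x=20: ŷ = 2.5·20 = 50; r = 48 − 50 = -2
x=25: ŷ = 2.5·25 = 62.5; r = 63.5 − 62.5 = 1
x=30: ŷ = 2.5·30 = 75; r = 74 − 75 = -1
x=35: ŷ = 2.5·35 = 87.5; r = 89 − 87.5 = 1.5
|r| > 1.75: x=20 (|r|=2) → 1

1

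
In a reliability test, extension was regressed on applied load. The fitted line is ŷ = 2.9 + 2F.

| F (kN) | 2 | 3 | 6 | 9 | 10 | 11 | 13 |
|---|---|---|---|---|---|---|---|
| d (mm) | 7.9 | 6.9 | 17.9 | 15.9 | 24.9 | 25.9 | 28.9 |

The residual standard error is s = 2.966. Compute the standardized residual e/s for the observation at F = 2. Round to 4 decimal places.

0.3372

ŷ = 2.9 + 2·2 = 6.9
e = 7.9 − 6.9 = 1
e/s = 1 / 2.966 = 0.3372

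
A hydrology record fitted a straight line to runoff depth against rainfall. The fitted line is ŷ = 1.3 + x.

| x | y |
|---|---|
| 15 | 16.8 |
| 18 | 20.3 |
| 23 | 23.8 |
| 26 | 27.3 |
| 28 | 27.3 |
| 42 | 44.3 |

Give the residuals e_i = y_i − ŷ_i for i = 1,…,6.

x=15: ŷ = 1.3 + 15 = 16.3; e = 16.8 − 16.3 = 0.5
x=18: ŷ = 1.3 + 18 = 19.3; e = 20.3 − 19.3 = 1
x=23: ŷ = 1.3 + 23 = 24.3; e = 23.8 − 24.3 = -0.5
x=26: ŷ = 1.3 + 26 = 27.3; e = 27.3 − 27.3 = 0
x=28: ŷ = 1.3 + 28 = 29.3; e = 27.3 − 29.3 = -2
x=42: ŷ = 1.3 + 42 = 43.3; e = 44.3 − 43.3 = 1

0.5, 1, -0.5, 0, -2, 1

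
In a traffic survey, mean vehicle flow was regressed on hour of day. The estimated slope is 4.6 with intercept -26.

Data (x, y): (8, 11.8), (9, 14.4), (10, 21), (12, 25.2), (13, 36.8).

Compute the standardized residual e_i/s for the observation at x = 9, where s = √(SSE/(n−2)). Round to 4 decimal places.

x=8: ŷ = -26 + 4.6·8 = 10.8; e = 11.8 − 10.8 = 1
x=9: ŷ = -26 + 4.6·9 = 15.4; e = 14.4 − 15.4 = -1
x=10: ŷ = -26 + 4.6·10 = 20; e = 21 − 20 = 1
x=12: ŷ = -26 + 4.6·12 = 29.2; e = 25.2 − 29.2 = -4
x=13: ŷ = -26 + 4.6·13 = 33.8; e = 36.8 − 33.8 = 3
SSE = 1 + 1 + 1 + 16 + 9 = 28
s = √(28/3) = 3.05505
e/s = -1 / 3.05505 = -0.3273

-0.3273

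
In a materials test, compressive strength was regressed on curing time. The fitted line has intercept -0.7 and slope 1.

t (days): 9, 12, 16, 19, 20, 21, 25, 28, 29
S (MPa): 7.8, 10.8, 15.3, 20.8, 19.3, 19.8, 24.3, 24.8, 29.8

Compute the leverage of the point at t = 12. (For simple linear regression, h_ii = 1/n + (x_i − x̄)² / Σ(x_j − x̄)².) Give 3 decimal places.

t̄ = (9 + 12 + 16 + 19 + 20 + 21 + 25 + 28 + 29)/9 = 19.8889
Σ(t − t̄)² = 118.568 + 62.2346 + 15.1235 + 0.790123 + 0.0123457 + 1.23457 + 26.1235 + 65.7901 + 83.0123 = 372.889
h = 1/9 + (-7.88889)²/372.889 = 0.111111 + 0.166898 = 0.278

h = 0.278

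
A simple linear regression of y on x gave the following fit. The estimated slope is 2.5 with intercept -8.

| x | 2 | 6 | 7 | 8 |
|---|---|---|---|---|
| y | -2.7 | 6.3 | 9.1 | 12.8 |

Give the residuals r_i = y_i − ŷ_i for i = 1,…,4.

0.3, -0.7, -0.4, 0.8

x=2: ŷ = -8 + 2.5·2 = -3; r = -2.7 − (-3) = 0.3
x=6: ŷ = -8 + 2.5·6 = 7; r = 6.3 − 7 = -0.7
x=7: ŷ = -8 + 2.5·7 = 9.5; r = 9.1 − 9.5 = -0.4
x=8: ŷ = -8 + 2.5·8 = 12; r = 12.8 − 12 = 0.8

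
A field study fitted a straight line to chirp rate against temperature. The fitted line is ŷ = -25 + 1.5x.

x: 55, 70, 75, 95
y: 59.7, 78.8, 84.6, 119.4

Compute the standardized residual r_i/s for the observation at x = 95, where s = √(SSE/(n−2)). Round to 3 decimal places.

x=55: ŷ = -25 + 1.5·55 = 57.5; r = 59.7 − 57.5 = 2.2
x=70: ŷ = -25 + 1.5·70 = 80; r = 78.8 − 80 = -1.2
x=75: ŷ = -25 + 1.5·75 = 87.5; r = 84.6 − 87.5 = -2.9
x=95: ŷ = -25 + 1.5·95 = 117.5; r = 119.4 − 117.5 = 1.9
SSE = 4.84 + 1.44 + 8.41 + 3.61 = 18.3
s = √(18.3/2) = 3.0249
r/s = 1.9 / 3.0249 = 0.628

0.628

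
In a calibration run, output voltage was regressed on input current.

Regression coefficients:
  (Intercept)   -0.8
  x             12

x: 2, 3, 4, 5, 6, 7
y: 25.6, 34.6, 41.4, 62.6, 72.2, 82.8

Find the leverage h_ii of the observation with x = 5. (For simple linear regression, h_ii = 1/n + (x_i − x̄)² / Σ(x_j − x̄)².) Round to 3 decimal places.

h = 0.181

x̄ = (2 + 3 + 4 + 5 + 6 + 7)/6 = 4.5
Σ(x − x̄)² = 6.25 + 2.25 + 0.25 + 0.25 + 2.25 + 6.25 = 17.5
h = 1/6 + (0.5)²/17.5 = 0.166667 + 0.0142857 = 0.181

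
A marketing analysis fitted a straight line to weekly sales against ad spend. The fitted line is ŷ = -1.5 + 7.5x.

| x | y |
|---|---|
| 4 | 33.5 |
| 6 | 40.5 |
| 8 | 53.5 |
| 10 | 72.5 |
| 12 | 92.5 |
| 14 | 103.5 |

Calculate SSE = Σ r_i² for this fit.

SSE = 76

x=4: ŷ = -1.5 + 7.5·4 = 28.5; r = 33.5 − 28.5 = 5
x=6: ŷ = -1.5 + 7.5·6 = 43.5; r = 40.5 − 43.5 = -3
x=8: ŷ = -1.5 + 7.5·8 = 58.5; r = 53.5 − 58.5 = -5
x=10: ŷ = -1.5 + 7.5·10 = 73.5; r = 72.5 − 73.5 = -1
x=12: ŷ = -1.5 + 7.5·12 = 88.5; r = 92.5 − 88.5 = 4
x=14: ŷ = -1.5 + 7.5·14 = 103.5; r = 103.5 − 103.5 = 0
SSE = 25 + 9 + 25 + 1 + 16 + 0 = 76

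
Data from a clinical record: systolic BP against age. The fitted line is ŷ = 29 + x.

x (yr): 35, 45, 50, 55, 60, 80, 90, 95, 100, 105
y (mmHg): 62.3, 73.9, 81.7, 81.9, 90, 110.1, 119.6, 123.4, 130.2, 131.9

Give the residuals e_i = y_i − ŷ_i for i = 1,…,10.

x=35: ŷ = 29 + 35 = 64; e = 62.3 − 64 = -1.7
x=45: ŷ = 29 + 45 = 74; e = 73.9 − 74 = -0.1
x=50: ŷ = 29 + 50 = 79; e = 81.7 − 79 = 2.7
x=55: ŷ = 29 + 55 = 84; e = 81.9 − 84 = -2.1
x=60: ŷ = 29 + 60 = 89; e = 90 − 89 = 1
x=80: ŷ = 29 + 80 = 109; e = 110.1 − 109 = 1.1
x=90: ŷ = 29 + 90 = 119; e = 119.6 − 119 = 0.6
x=95: ŷ = 29 + 95 = 124; e = 123.4 − 124 = -0.6
x=100: ŷ = 29 + 100 = 129; e = 130.2 − 129 = 1.2
x=105: ŷ = 29 + 105 = 134; e = 131.9 − 134 = -2.1

-1.7, -0.1, 2.7, -2.1, 1, 1.1, 0.6, -0.6, 1.2, -2.1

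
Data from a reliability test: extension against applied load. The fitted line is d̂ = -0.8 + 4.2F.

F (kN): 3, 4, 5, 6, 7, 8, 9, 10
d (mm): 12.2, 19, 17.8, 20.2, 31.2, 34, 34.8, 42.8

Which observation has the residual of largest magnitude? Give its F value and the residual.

F = 6, e = -4.2

F=3: d̂ = -0.8 + 4.2·3 = 11.8; e = 12.2 − 11.8 = 0.4
F=4: d̂ = -0.8 + 4.2·4 = 16; e = 19 − 16 = 3
F=5: d̂ = -0.8 + 4.2·5 = 20.2; e = 17.8 − 20.2 = -2.4
F=6: d̂ = -0.8 + 4.2·6 = 24.4; e = 20.2 − 24.4 = -4.2
F=7: d̂ = -0.8 + 4.2·7 = 28.6; e = 31.2 − 28.6 = 2.6
F=8: d̂ = -0.8 + 4.2·8 = 32.8; e = 34 − 32.8 = 1.2
F=9: d̂ = -0.8 + 4.2·9 = 37; e = 34.8 − 37 = -2.2
F=10: d̂ = -0.8 + 4.2·10 = 41.2; e = 42.8 − 41.2 = 1.6
Largest |e| is 4.2 at F = 6, residual -4.2.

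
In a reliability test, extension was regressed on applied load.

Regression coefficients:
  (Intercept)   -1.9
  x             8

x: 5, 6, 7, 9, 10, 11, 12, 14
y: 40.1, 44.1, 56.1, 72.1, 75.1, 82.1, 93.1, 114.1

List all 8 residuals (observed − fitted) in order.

x=5: ŷ = -1.9 + 8·5 = 38.1; r = 40.1 − 38.1 = 2
x=6: ŷ = -1.9 + 8·6 = 46.1; r = 44.1 − 46.1 = -2
x=7: ŷ = -1.9 + 8·7 = 54.1; r = 56.1 − 54.1 = 2
x=9: ŷ = -1.9 + 8·9 = 70.1; r = 72.1 − 70.1 = 2
x=10: ŷ = -1.9 + 8·10 = 78.1; r = 75.1 − 78.1 = -3
x=11: ŷ = -1.9 + 8·11 = 86.1; r = 82.1 − 86.1 = -4
x=12: ŷ = -1.9 + 8·12 = 94.1; r = 93.1 − 94.1 = -1
x=14: ŷ = -1.9 + 8·14 = 110.1; r = 114.1 − 110.1 = 4

2, -2, 2, 2, -3, -4, -1, 4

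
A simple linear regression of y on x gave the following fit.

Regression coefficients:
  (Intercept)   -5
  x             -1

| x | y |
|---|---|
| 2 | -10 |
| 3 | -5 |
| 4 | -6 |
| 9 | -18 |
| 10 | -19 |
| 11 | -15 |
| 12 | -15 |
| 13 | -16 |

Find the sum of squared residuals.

SSE = 68

x=2: ŷ = -5 − 2 = -7; e = -10 − (-7) = -3
x=3: ŷ = -5 − 3 = -8; e = -5 − (-8) = 3
x=4: ŷ = -5 − 4 = -9; e = -6 − (-9) = 3
x=9: ŷ = -5 − 9 = -14; e = -18 − (-14) = -4
x=10: ŷ = -5 − 10 = -15; e = -19 − (-15) = -4
x=11: ŷ = -5 − 11 = -16; e = -15 − (-16) = 1
x=12: ŷ = -5 − 12 = -17; e = -15 − (-17) = 2
x=13: ŷ = -5 − 13 = -18; e = -16 − (-18) = 2
SSE = 9 + 9 + 9 + 16 + 16 + 1 + 4 + 4 = 68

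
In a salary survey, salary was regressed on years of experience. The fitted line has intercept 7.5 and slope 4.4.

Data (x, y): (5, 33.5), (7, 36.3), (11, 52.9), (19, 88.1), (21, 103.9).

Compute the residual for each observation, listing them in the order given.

4, -2, -3, -3, 4

x=5: ŷ = 7.5 + 4.4·5 = 29.5; e = 33.5 − 29.5 = 4
x=7: ŷ = 7.5 + 4.4·7 = 38.3; e = 36.3 − 38.3 = -2
x=11: ŷ = 7.5 + 4.4·11 = 55.9; e = 52.9 − 55.9 = -3
x=19: ŷ = 7.5 + 4.4·19 = 91.1; e = 88.1 − 91.1 = -3
x=21: ŷ = 7.5 + 4.4·21 = 99.9; e = 103.9 − 99.9 = 4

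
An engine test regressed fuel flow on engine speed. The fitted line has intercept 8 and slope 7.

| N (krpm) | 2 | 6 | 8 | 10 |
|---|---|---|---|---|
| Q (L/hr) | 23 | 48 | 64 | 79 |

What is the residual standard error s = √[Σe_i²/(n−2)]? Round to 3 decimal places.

N=2: ŷ = 8 + 7·2 = 22; e = 23 − 22 = 1
N=6: ŷ = 8 + 7·6 = 50; e = 48 − 50 = -2
N=8: ŷ = 8 + 7·8 = 64; e = 64 − 64 = 0
N=10: ŷ = 8 + 7·10 = 78; e = 79 − 78 = 1
SSE = 1 + 4 + 0 + 1 = 6
s = √(6/2) = √3 ≈ 1.732

s = 1.732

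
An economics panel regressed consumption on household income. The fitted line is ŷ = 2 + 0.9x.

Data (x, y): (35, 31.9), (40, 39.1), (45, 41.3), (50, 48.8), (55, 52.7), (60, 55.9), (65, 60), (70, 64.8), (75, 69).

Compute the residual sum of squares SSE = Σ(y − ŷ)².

SSE = 10.44

x=35: ŷ = 2 + 0.9·35 = 33.5; e = 31.9 − 33.5 = -1.6
x=40: ŷ = 2 + 0.9·40 = 38; e = 39.1 − 38 = 1.1
x=45: ŷ = 2 + 0.9·45 = 42.5; e = 41.3 − 42.5 = -1.2
x=50: ŷ = 2 + 0.9·50 = 47; e = 48.8 − 47 = 1.8
x=55: ŷ = 2 + 0.9·55 = 51.5; e = 52.7 − 51.5 = 1.2
x=60: ŷ = 2 + 0.9·60 = 56; e = 55.9 − 56 = -0.1
x=65: ŷ = 2 + 0.9·65 = 60.5; e = 60 − 60.5 = -0.5
x=70: ŷ = 2 + 0.9·70 = 65; e = 64.8 − 65 = -0.2
x=75: ŷ = 2 + 0.9·75 = 69.5; e = 69 − 69.5 = -0.5
SSE = 2.56 + 1.21 + 1.44 + 3.24 + 1.44 + 0.01 + 0.25 + 0.04 + 0.25 = 10.44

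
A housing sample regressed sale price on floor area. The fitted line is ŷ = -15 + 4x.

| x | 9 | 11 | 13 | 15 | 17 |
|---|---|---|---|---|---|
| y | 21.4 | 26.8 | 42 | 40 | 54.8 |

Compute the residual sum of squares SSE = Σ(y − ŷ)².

x=9: ŷ = -15 + 4·9 = 21; r = 21.4 − 21 = 0.4
x=11: ŷ = -15 + 4·11 = 29; r = 26.8 − 29 = -2.2
x=13: ŷ = -15 + 4·13 = 37; r = 42 − 37 = 5
x=15: ŷ = -15 + 4·15 = 45; r = 40 − 45 = -5
x=17: ŷ = -15 + 4·17 = 53; r = 54.8 − 53 = 1.8
SSE = 0.16 + 4.84 + 25 + 25 + 3.24 = 58.24

SSE = 58.24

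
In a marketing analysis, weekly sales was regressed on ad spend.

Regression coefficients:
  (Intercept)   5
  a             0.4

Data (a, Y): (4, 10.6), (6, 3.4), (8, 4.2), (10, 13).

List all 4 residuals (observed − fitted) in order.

a=4: Ŷ = 5 + 0.4·4 = 6.6; e = 10.6 − 6.6 = 4
a=6: Ŷ = 5 + 0.4·6 = 7.4; e = 3.4 − 7.4 = -4
a=8: Ŷ = 5 + 0.4·8 = 8.2; e = 4.2 − 8.2 = -4
a=10: Ŷ = 5 + 0.4·10 = 9; e = 13 − 9 = 4

4, -4, -4, 4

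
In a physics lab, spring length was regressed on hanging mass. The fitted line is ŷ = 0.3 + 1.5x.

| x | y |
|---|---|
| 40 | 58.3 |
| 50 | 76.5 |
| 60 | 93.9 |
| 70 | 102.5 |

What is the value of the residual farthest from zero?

e = 3.6

x=40: ŷ = 0.3 + 1.5·40 = 60.3; e = 58.3 − 60.3 = -2
x=50: ŷ = 0.3 + 1.5·50 = 75.3; e = 76.5 − 75.3 = 1.2
x=60: ŷ = 0.3 + 1.5·60 = 90.3; e = 93.9 − 90.3 = 3.6
x=70: ŷ = 0.3 + 1.5·70 = 105.3; e = 102.5 − 105.3 = -2.8
Largest |e| is 3.6 at x = 60, residual 3.6.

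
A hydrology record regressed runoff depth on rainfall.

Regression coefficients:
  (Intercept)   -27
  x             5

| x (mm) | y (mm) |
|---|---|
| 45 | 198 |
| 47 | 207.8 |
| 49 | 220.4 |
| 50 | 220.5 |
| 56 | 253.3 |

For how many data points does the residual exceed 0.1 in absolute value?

x=45: ŷ = -27 + 5·45 = 198; r = 198 − 198 = 0
x=47: ŷ = -27 + 5·47 = 208; r = 207.8 − 208 = -0.2
x=49: ŷ = -27 + 5·49 = 218; r = 220.4 − 218 = 2.4
x=50: ŷ = -27 + 5·50 = 223; r = 220.5 − 223 = -2.5
x=56: ŷ = -27 + 5·56 = 253; r = 253.3 − 253 = 0.3
|r| > 0.1: x=47 (|r|=0.2), x=49 (|r|=2.4), x=50 (|r|=2.5), x=56 (|r|=0.3) → 4

4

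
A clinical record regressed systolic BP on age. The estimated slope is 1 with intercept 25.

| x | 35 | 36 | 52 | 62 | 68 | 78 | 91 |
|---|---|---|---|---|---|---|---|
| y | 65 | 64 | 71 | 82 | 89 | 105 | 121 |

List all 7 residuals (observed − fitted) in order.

x=35: ŷ = 25 + 35 = 60; r = 65 − 60 = 5
x=36: ŷ = 25 + 36 = 61; r = 64 − 61 = 3
x=52: ŷ = 25 + 52 = 77; r = 71 − 77 = -6
x=62: ŷ = 25 + 62 = 87; r = 82 − 87 = -5
x=68: ŷ = 25 + 68 = 93; r = 89 − 93 = -4
x=78: ŷ = 25 + 78 = 103; r = 105 − 103 = 2
x=91: ŷ = 25 + 91 = 116; r = 121 − 116 = 5

5, 3, -6, -5, -4, 2, 5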